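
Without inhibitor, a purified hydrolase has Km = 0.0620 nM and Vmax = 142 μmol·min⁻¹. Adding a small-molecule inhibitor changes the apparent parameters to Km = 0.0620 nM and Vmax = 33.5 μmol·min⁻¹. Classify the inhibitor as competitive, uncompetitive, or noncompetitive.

Vmax decreases (142 → 33.5 μmol·min⁻¹) while Km is unchanged — pure noncompetitive inhibition.

noncompetitive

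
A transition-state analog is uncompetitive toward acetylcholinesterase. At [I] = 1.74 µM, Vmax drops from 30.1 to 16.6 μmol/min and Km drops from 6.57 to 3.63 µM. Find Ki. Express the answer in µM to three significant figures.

2.14 µM

Uncompetitive: Vmax,app = Vmax/α (and Km,app = Km/α) with α = 1 + [I]/Ki.
α = Vmax/Vmax,app = 30.1/16.6 = 1.813.
Ki = [I]/(α − 1) = 1.74/0.8133 = 2.14 µM.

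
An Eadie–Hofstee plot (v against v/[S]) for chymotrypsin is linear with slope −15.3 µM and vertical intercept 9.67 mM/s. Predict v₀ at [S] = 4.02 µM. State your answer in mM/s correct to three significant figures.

2.01 mM/s

In the Eadie–Hofstee form v = Vmax − Km·(v/[S]), the slope is −Km and the intercept is Vmax, so Km = 15.3 µM and Vmax = 9.67 mM/s.
v = 9.67 × 4.02/(15.3 + 4.02) = 2.01 mM/s.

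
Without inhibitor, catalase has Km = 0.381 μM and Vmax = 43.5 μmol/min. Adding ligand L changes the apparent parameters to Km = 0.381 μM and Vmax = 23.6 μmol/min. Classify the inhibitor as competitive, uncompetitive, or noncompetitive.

noncompetitive

Vmax decreases (43.5 → 23.6 μmol/min) while Km is unchanged — pure noncompetitive inhibition.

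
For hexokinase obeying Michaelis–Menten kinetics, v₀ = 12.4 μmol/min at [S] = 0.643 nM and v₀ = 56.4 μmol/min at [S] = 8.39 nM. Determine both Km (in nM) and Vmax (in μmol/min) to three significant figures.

Km = 3.50 nM; Vmax = 79.9 μmol/min

From v = Vmax[S]/(Km+[S]), each point gives Vmax = v(Km+[S])/[S].
Equating: 12.4(Km+0.643)/0.643 = 56.4(Km+8.39)/8.39.
19.28·Km + 12.4 = 6.722·Km + 56.4, so (19.28 − 6.722)·Km = 56.4 − 12.4.
Km = 44.00/12.56 = 3.50 nM; then Vmax = 12.4(3.50+0.643)/0.643 = 79.9 μmol/min.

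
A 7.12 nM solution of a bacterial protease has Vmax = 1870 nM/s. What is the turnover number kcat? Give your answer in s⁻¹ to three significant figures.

263 s⁻¹

kcat = Vmax/[E]total = 1870 nM/s / 7.12 nM = 263 s⁻¹.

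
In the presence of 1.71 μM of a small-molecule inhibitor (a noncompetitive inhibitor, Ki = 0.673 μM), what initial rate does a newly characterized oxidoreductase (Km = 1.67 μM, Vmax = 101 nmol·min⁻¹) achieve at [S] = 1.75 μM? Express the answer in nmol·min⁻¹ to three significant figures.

14.6 nmol·min⁻¹

α = 1 + [I]/Ki = 1 + 1.71/0.673 = 3.541.
For a noncompetitive inhibitor, Vmax is reduced to Vmax/α while Km is unchanged: Km,app = 1.67 μM, Vmax,app = 28.5 nmol·min⁻¹.
v = Vmax,app·[S]/(Km,app + [S]) = 28.5 × 1.75/(1.67 + 1.75) = 14.6 nmol·min⁻¹.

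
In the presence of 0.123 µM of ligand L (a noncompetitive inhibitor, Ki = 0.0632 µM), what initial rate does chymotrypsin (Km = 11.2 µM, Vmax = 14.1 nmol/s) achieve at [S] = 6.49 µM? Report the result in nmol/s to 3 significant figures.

1.76 nmol/s

With α = 1 + [I]/Ki = 1 + 0.123/0.0632 = 2.946, the noncompetitive rate law is v = (Vmax/α)·[S] / (Km + [S]).
v = (14.1/2.946)×6.49 / (11.2 + 6.49) = 31.06/17.69 = 1.76 nmol/s.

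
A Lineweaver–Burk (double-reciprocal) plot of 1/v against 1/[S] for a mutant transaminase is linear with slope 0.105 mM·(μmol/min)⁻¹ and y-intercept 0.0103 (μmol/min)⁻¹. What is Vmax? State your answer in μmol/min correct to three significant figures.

The y-intercept of a Lineweaver–Burk plot equals 1/Vmax, so Vmax = 1/0.0103 = 97.1 μmol/min.

97.1 μmol/min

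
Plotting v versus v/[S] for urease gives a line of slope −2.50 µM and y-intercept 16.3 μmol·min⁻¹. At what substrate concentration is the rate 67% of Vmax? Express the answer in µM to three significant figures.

The Eadie–Hofstee slope gives Km = 2.50 µM (slope = −Km).
v/Vmax = [S]/(Km+[S]) = 0.67 ⇒ [S] = Km·0.67/(1−0.67) = 2.50 × 2.030 = 5.08 µM.

5.08 µM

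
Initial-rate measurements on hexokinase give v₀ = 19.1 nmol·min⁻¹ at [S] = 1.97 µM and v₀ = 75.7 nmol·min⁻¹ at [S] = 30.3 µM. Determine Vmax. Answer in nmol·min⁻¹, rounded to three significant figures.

95.3 nmol·min⁻¹

In reciprocal form, 1/v = (Km/Vmax)·(1/[S]) + 1/Vmax. The two points give (1/[S], 1/v) = (0.5076, 0.05236) and (0.03300, 0.01321).
Slope = (0.05236 − 0.01321)/(0.5076 − 0.03300) = 0.08248; intercept = 0.05236 − 0.08248×0.5076 = 0.01049.
Vmax = 1/intercept = 95.3 nmol·min⁻¹; Km = slope × Vmax = 0.08248 × 95.3 = 7.86 µM.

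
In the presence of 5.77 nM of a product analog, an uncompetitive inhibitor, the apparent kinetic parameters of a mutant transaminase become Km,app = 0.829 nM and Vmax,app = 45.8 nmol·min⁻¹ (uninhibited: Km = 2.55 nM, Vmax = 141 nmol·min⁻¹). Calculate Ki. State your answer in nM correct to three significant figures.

2.78 nM

Uncompetitive: Vmax,app = Vmax/α (and Km,app = Km/α) with α = 1 + [I]/Ki.
α = Vmax/Vmax,app = 141/45.8 = 3.079.
Since α = 1 + [I]/Ki, [I]/Ki = 3.079 − 1 = 2.079 and Ki = 5.77/2.079 = 2.78 nM.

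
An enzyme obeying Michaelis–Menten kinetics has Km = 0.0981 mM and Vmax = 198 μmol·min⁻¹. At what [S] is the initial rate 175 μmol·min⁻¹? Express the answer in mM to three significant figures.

0.746 mM

Rearranging v = Vmax[S]/(Km+[S]) gives [S] = Km·v/(Vmax − v).
[S] = 0.0981 × 175 / (198 − 175) = 17.17/23.00 = 0.746 mM.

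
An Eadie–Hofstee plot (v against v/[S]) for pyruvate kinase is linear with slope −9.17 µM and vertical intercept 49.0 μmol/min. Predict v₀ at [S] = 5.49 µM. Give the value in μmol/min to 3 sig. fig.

18.3 μmol/min

In the Eadie–Hofstee form v = Vmax − Km·(v/[S]), the slope is −Km and the intercept is Vmax, so Km = 9.17 µM and Vmax = 49.0 μmol/min.
v = 49.0 × 5.49/(9.17 + 5.49) = 18.3 μmol/min.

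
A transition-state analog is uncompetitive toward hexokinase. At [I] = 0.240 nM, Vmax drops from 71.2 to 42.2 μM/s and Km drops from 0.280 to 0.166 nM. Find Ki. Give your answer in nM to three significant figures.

Uncompetitive: Vmax,app = Vmax/α (and Km,app = Km/α) with α = 1 + [I]/Ki.
α = Vmax/Vmax,app = 71.2/42.2 = 1.687.
Since α = 1 + [I]/Ki, [I]/Ki = 1.687 − 1 = 0.6872 and Ki = 0.240/0.6872 = 0.349 nM.

0.349 nM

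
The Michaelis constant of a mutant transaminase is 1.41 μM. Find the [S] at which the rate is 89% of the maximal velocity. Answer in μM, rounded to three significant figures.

11.4 μM

v/Vmax = [S]/(Km+[S]) = 0.89, so [S] = Km·0.89/(1 − 0.89) = 1.41 × 8.091.
[S] = 11.4 μM.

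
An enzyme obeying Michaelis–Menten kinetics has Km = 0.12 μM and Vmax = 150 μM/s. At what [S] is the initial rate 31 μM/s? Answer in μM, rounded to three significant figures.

Rearranging v = Vmax[S]/(Km+[S]) gives [S] = Km·v/(Vmax − v).
[S] = 0.12 × 31 / (150 − 31) = 3.720/119.0 = 0.0313 μM.

0.0313 μM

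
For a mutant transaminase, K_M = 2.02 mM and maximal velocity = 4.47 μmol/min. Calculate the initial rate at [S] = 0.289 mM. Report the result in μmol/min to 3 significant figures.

0.559 μmol/min

[S]/(Km+[S]) = 0.289/2.309 = 0.1252, the fractional saturation.
v = 0.1252 × Vmax = 0.1252 × 4.47 = 0.559 μmol/min.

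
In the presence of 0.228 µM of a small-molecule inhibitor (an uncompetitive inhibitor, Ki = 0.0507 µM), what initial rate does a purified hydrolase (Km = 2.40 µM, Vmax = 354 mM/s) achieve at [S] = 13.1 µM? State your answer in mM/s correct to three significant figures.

62.3 mM/s

With α = 1 + [I]/Ki = 1 + 0.228/0.0507 = 5.497, the uncompetitive rate law is v = (Vmax/α)·[S] / (Km/α + [S]).
v = (354/5.497)×13.1 / (2.40/5.497 + 13.1) = 843.6/13.54 = 62.3 mM/s.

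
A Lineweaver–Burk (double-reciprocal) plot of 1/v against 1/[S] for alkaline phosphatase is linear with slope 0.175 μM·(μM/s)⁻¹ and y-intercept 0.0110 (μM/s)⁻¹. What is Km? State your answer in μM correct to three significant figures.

15.9 μM

y-intercept = 1/Vmax ⇒ Vmax = 90.9 μM/s; slope = Km/Vmax ⇒ Km = slope × Vmax.
Km = 0.175 × 90.9 = 15.9 μM.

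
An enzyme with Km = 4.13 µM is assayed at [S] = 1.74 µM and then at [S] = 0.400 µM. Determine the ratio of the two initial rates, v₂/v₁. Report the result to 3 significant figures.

0.298

Since Vmax cancels, v₂/v₁ = [S]₂(Km+[S]₁) / [S]₁(Km+[S]₂).
= 0.400×(4.13+1.74) / (1.74×(4.13+0.400)) = 2.348/7.882 = 0.298.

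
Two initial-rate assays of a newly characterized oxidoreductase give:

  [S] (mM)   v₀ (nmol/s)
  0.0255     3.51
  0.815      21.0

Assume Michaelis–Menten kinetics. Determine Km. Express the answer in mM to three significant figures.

From v = Vmax[S]/(Km+[S]), each point gives Vmax = v(Km+[S])/[S].
Equating: 3.51(Km+0.0255)/0.0255 = 21.0(Km+0.815)/0.815.
137.6·Km + 3.51 = 25.77·Km + 21.0, so (137.6 − 25.77)·Km = 21.0 − 3.51.
Km = 17.49/111.9 = 0.156 mM; then Vmax = 3.51(0.156+0.0255)/0.0255 = 25.0 nmol/s.

0.156 mM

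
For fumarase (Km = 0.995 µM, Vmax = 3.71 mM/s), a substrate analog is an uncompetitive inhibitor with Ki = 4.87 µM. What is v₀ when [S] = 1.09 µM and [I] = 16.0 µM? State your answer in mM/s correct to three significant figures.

0.714 mM/s

α = 1 + [I]/Ki = 1 + 16.0/4.87 = 4.285.
For an uncompetitive inhibitor, both parameters are divided by α, giving Vmax/α and Km/α: Km,app = 0.232 µM, Vmax,app = 0.866 mM/s.
v = Vmax,app·[S]/(Km,app + [S]) = 0.866 × 1.09/(0.232 + 1.09) = 0.714 mM/s.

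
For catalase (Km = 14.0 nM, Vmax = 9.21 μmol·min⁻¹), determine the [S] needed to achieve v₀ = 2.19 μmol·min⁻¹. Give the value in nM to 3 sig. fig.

4.37 nM

Rearranging v = Vmax[S]/(Km+[S]) gives [S] = Km·v/(Vmax − v).
[S] = 14.0 × 2.19 / (9.21 − 2.19) = 30.66/7.020 = 4.37 nM.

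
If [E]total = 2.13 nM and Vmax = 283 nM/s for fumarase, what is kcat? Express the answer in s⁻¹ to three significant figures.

kcat = Vmax/[E]total = 283 nM/s / 2.13 nM = 133 s⁻¹.

133 s⁻¹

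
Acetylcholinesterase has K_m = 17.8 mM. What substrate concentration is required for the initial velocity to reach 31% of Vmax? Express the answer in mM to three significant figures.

v/Vmax = [S]/(Km+[S]) = 0.31, so [S] = Km·0.31/(1 − 0.31) = 17.8 × 0.4493.
[S] = 8.00 mM.

8.00 mM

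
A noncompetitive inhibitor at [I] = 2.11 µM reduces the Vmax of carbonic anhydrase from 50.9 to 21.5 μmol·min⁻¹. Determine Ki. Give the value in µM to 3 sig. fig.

Noncompetitive: Vmax,app = Vmax/α with α = 1 + [I]/Ki.
α = Vmax/Vmax,app = 50.9/21.5 = 2.367.
Ki = [I]/(α − 1) = 2.11/1.367 = 1.54 µM.

1.54 µM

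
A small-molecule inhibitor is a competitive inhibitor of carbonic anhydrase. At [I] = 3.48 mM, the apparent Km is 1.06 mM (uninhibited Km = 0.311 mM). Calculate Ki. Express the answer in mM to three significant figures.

Competitive: Km,app = α·Km with α = 1 + [I]/Ki.
α = Km,app/Km = 1.06/0.311 = 3.408.
Ki = [I]/(α − 1) = 3.48/2.408 = 1.44 mM.

1.44 mM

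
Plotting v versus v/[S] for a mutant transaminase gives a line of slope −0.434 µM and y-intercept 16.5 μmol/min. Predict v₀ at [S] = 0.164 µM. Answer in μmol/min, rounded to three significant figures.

In the Eadie–Hofstee form v = Vmax − Km·(v/[S]), the slope is −Km and the intercept is Vmax, so Km = 0.434 µM and Vmax = 16.5 μmol/min.
v = 16.5 × 0.164/(0.434 + 0.164) = 4.53 μmol/min.

4.53 μmol/min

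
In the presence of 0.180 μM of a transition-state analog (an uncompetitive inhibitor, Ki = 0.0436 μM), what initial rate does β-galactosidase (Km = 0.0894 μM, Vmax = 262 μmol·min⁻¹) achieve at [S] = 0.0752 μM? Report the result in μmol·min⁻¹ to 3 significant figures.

41.5 μmol·min⁻¹

With α = 1 + [I]/Ki = 1 + 0.180/0.0436 = 5.128, the uncompetitive rate law is v = (Vmax/α)·[S] / (Km/α + [S]).
v = (262/5.128)×0.0752 / (0.0894/5.128 + 0.0752) = 3.842/0.09263 = 41.5 μmol·min⁻¹.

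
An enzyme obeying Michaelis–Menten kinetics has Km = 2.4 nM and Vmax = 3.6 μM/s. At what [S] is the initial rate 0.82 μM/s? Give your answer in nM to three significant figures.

0.708 nM

Rearranging v = Vmax[S]/(Km+[S]) gives [S] = Km·v/(Vmax − v).
[S] = 2.4 × 0.82 / (3.6 − 0.82) = 1.968/2.780 = 0.708 nM.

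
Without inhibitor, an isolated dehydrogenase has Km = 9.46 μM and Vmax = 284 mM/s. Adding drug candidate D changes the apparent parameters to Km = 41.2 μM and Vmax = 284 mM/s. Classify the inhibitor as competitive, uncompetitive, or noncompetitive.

competitive

Km increases (9.46 → 41.2 μM) while Vmax is unchanged — the hallmark of competitive inhibition.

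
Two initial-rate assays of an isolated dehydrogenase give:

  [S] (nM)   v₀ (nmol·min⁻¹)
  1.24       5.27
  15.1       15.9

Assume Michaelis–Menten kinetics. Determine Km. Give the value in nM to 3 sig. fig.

3.32 nM

From v = Vmax[S]/(Km+[S]), each point gives Vmax = v(Km+[S])/[S].
Equating: 5.27(Km+1.24)/1.24 = 15.9(Km+15.1)/15.1.
4.250·Km + 5.27 = 1.053·Km + 15.9, so (4.250 − 1.053)·Km = 15.9 − 5.27.
Km = 10.63/3.197 = 3.32 nM; then Vmax = 5.27(3.32+1.24)/1.24 = 19.4 nmol·min⁻¹.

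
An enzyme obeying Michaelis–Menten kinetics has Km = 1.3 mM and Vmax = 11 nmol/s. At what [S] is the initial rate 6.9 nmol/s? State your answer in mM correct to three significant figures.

Rearranging v = Vmax[S]/(Km+[S]) gives [S] = Km·v/(Vmax − v).
[S] = 1.3 × 6.9 / (11 − 6.9) = 8.970/4.100 = 2.19 mM.

2.19 mM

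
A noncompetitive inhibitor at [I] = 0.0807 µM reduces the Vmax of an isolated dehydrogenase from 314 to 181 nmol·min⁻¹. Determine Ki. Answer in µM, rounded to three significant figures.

0.110 µM

Noncompetitive: Vmax,app = Vmax/α with α = 1 + [I]/Ki.
α = Vmax/Vmax,app = 314/181 = 1.735.
Since α = 1 + [I]/Ki, [I]/Ki = 1.735 − 1 = 0.7348 and Ki = 0.0807/0.7348 = 0.110 µM.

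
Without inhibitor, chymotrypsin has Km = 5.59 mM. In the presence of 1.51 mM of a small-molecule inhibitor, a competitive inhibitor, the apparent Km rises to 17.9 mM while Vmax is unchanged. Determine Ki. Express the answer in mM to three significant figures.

Competitive: Km,app = α·Km with α = 1 + [I]/Ki.
α = Km,app/Km = 17.9/5.59 = 3.202.
Since α = 1 + [I]/Ki, [I]/Ki = 3.202 − 1 = 2.202 and Ki = 1.51/2.202 = 0.686 mM.

0.686 mM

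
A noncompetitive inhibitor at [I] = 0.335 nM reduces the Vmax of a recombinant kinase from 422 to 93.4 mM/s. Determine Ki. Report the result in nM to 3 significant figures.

Noncompetitive: Vmax,app = Vmax/α with α = 1 + [I]/Ki.
α = Vmax/Vmax,app = 422/93.4 = 4.518.
Ki = [I]/(α − 1) = 0.335/3.518 = 0.0952 nM.

0.0952 nM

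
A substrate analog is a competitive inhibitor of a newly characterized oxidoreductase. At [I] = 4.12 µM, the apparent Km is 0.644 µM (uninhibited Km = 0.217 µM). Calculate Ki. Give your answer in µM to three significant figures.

Competitive: Km,app = α·Km with α = 1 + [I]/Ki.
α = Km,app/Km = 0.644/0.217 = 2.968.
Ki = [I]/(α − 1) = 4.12/1.968 = 2.09 µM.

2.09 µM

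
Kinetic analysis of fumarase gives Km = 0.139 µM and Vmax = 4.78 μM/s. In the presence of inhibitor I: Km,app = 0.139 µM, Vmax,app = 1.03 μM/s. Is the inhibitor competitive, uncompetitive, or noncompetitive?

Vmax decreases (4.78 → 1.03 μM/s) while Km is unchanged — pure noncompetitive inhibition.

noncompetitive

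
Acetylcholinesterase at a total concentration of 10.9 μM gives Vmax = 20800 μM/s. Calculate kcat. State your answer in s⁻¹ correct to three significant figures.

kcat = Vmax/[E]total = 20800 μM/s / 10.9 μM = 1910 s⁻¹.

1910 s⁻¹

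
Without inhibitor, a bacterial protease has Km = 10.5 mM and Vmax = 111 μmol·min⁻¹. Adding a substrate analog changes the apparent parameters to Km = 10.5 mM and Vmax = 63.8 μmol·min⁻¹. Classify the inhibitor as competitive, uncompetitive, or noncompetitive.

noncompetitive

Vmax decreases (111 → 63.8 μmol·min⁻¹) while Km is unchanged — pure noncompetitive inhibition.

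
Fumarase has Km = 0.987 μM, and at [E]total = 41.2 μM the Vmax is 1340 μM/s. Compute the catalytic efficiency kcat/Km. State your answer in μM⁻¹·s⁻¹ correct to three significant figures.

33.0 μM⁻¹·s⁻¹

kcat = Vmax/[E]total = 1340/41.2 = 32.5 s⁻¹.
kcat/Km = 32.5/0.987 = 33.0 μM⁻¹·s⁻¹.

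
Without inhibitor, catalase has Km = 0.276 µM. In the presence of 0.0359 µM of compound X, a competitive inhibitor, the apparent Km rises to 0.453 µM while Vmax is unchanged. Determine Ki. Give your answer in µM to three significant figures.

0.0560 µM

Competitive: Km,app = α·Km with α = 1 + [I]/Ki.
α = Km,app/Km = 0.453/0.276 = 1.641.
Since α = 1 + [I]/Ki, [I]/Ki = 1.641 − 1 = 0.6413 and Ki = 0.0359/0.6413 = 0.0560 µM.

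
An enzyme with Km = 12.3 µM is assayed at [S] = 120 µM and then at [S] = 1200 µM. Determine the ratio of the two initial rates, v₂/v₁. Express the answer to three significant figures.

Since Vmax cancels, v₂/v₁ = [S]₂(Km+[S]₁) / [S]₁(Km+[S]₂).
= 1200×(12.3+120) / (120×(12.3+1200)) = 158800/145500 = 1.09.

1.09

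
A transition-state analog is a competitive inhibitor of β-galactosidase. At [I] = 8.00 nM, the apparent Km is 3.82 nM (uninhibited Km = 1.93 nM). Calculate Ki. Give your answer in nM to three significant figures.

8.17 nM

Competitive: Km,app = α·Km with α = 1 + [I]/Ki.
α = Km,app/Km = 3.82/1.93 = 1.979.
Since α = 1 + [I]/Ki, [I]/Ki = 1.979 − 1 = 0.9793 and Ki = 8.00/0.9793 = 8.17 nM.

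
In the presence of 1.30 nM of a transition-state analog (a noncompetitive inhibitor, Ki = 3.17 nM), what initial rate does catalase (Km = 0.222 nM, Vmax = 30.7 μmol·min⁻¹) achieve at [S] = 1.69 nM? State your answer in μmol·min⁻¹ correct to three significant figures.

19.2 μmol·min⁻¹

α = 1 + [I]/Ki = 1 + 1.30/3.17 = 1.410.
For a noncompetitive inhibitor, Vmax is reduced to Vmax/α while Km is unchanged: Km,app = 0.222 nM, Vmax,app = 21.8 μmol·min⁻¹.
v = Vmax,app·[S]/(Km,app + [S]) = 21.8 × 1.69/(0.222 + 1.69) = 19.2 μmol·min⁻¹.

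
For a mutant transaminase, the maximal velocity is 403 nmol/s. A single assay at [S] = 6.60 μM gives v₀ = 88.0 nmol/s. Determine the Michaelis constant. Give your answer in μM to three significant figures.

From v = Vmax[S]/(Km+[S]), Km = [S](Vmax − v)/v.
Km = 6.60 × (403 − 88.0) / 88.0 = 2079/88.0 = 23.6 μM.

23.6 μM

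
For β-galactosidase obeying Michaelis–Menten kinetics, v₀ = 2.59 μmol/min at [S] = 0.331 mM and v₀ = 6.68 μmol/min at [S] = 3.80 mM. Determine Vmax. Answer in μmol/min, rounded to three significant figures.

In reciprocal form, 1/v = (Km/Vmax)·(1/[S]) + 1/Vmax. The two points give (1/[S], 1/v) = (3.021, 0.3861) and (0.2632, 0.1497).
Slope = (0.3861 − 0.1497)/(3.021 − 0.2632) = 0.08571; intercept = 0.3861 − 0.08571×3.021 = 0.1271.
Vmax = 1/intercept = 7.87 μmol/min; Km = slope × Vmax = 0.08571 × 7.87 = 0.674 mM.

7.87 μmol/min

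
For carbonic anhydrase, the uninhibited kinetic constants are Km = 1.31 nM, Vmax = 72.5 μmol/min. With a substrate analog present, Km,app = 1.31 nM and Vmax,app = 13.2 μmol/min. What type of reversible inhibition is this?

Vmax decreases (72.5 → 13.2 μmol/min) while Km is unchanged — pure noncompetitive inhibition.

noncompetitive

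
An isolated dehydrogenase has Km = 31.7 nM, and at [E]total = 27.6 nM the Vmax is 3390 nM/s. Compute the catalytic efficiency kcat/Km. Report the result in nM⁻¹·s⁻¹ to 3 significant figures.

3.87 nM⁻¹·s⁻¹

kcat = Vmax/[E]total = 3390/27.6 = 123 s⁻¹.
kcat/Km = 123/31.7 = 3.87 nM⁻¹·s⁻¹.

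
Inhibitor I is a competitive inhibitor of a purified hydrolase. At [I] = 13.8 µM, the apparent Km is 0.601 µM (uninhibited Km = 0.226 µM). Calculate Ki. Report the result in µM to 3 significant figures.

Competitive: Km,app = α·Km with α = 1 + [I]/Ki.
α = Km,app/Km = 0.601/0.226 = 2.659.
Ki = [I]/(α − 1) = 13.8/1.659 = 8.32 µM.

8.32 µM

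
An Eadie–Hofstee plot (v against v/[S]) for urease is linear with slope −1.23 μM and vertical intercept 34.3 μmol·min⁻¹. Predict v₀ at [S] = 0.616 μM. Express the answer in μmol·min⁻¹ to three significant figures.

In the Eadie–Hofstee form v = Vmax − Km·(v/[S]), the slope is −Km and the intercept is Vmax, so Km = 1.23 μM and Vmax = 34.3 μmol·min⁻¹.
v = 34.3 × 0.616/(1.23 + 0.616) = 11.4 μmol·min⁻¹.

11.4 μmol·min⁻¹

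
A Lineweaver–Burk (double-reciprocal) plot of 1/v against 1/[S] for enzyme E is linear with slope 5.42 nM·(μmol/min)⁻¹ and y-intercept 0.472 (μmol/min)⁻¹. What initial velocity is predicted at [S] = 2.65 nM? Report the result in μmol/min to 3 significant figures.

0.397 μmol/min

The y-intercept is 1/Vmax, so Vmax = 1/0.472 = 2.12 μmol/min.
The slope is Km/Vmax, so Km = 5.42 × 2.12 = 11.5 nM.
Then v = 2.12 × 2.65/(11.5 + 2.65) = 0.397 μmol/min.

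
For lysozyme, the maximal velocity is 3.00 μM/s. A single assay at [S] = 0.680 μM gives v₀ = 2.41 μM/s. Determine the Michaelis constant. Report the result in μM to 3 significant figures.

v/Vmax = 2.41/3.00 = 0.8033 = [S]/(Km+[S]).
So Km + [S] = [S]/0.8033 = 0.8465 μM, giving Km = 0.8465 − 0.680 = 0.166 μM.

0.166 μM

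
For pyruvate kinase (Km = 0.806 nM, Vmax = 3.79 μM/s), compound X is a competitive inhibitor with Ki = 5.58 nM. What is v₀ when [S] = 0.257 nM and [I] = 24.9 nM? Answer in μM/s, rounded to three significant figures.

0.209 μM/s

With α = 1 + [I]/Ki = 1 + 24.9/5.58 = 5.462, the competitive rate law is v = Vmax[S] / (αKm + [S]).
v = 3.79×0.257 / (5.462×0.806 + 0.257) = 0.9740/4.660 = 0.209 μM/s.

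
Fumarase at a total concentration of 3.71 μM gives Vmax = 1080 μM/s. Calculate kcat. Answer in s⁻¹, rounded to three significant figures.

kcat = Vmax/[E]total = 1080 μM/s / 3.71 μM = 291 s⁻¹.

291 s⁻¹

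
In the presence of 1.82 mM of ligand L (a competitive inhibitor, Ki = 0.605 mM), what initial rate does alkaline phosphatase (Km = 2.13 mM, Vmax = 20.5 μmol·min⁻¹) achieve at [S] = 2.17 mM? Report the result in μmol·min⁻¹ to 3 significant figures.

4.15 μmol·min⁻¹

α = 1 + [I]/Ki = 1 + 1.82/0.605 = 4.008.
For a competitive inhibitor, Vmax is unchanged and the apparent Km becomes α·Km: Km,app = 8.54 mM, Vmax,app = 20.5 μmol·min⁻¹.
v = Vmax,app·[S]/(Km,app + [S]) = 20.5 × 2.17/(8.54 + 2.17) = 4.15 μmol·min⁻¹.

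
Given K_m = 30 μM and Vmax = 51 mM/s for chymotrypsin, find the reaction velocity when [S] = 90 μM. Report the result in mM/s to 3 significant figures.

v = Vmax·[S]/(Km + [S]) = 51 × 90 / (30 + 90)
  = 4590 / 120.0 = 38.2 mM/s.

38.2 mM/s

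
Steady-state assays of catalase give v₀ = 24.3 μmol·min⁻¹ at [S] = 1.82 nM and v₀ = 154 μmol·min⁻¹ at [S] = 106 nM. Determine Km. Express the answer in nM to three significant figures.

From v = Vmax[S]/(Km+[S]), each point gives Vmax = v(Km+[S])/[S].
Equating: 24.3(Km+1.82)/1.82 = 154(Km+106)/106.
13.35·Km + 24.3 = 1.453·Km + 154, so (13.35 − 1.453)·Km = 154 − 24.3.
Km = 129.7/11.90 = 10.9 nM; then Vmax = 24.3(10.9+1.82)/1.82 = 170 μmol·min⁻¹.

10.9 nM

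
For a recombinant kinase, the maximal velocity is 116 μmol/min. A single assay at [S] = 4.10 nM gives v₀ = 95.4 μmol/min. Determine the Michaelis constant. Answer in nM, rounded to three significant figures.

0.885 nM

From v = Vmax[S]/(Km+[S]), Km = [S](Vmax − v)/v.
Km = 4.10 × (116 − 95.4) / 95.4 = 84.46/95.4 = 0.885 nM.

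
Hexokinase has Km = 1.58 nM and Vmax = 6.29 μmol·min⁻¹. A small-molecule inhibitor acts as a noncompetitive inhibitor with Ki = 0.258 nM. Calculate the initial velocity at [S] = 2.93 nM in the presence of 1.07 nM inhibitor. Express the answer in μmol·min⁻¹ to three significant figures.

0.794 μmol·min⁻¹

With α = 1 + [I]/Ki = 1 + 1.07/0.258 = 5.147, the noncompetitive rate law is v = (Vmax/α)·[S] / (Km + [S]).
v = (6.29/5.147)×2.93 / (1.58 + 2.93) = 3.580/4.510 = 0.794 μmol·min⁻¹.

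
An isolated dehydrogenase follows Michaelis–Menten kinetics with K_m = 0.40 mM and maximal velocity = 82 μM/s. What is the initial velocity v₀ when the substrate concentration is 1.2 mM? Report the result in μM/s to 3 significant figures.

[S]/(Km+[S]) = 1.2/1.600 = 0.7500, the fractional saturation.
v = 0.7500 × Vmax = 0.7500 × 82 = 61.5 μM/s.

61.5 μM/s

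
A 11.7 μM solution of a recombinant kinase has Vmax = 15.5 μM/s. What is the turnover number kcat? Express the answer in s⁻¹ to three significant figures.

kcat = Vmax/[E]total = 15.5 μM/s / 11.7 μM = 1.32 s⁻¹.

1.32 s⁻¹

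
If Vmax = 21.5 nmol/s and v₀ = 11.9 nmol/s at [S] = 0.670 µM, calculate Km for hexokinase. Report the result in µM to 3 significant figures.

0.541 µM

v/Vmax = 11.9/21.5 = 0.5535 = [S]/(Km+[S]).
So Km + [S] = [S]/0.5535 = 1.211 µM, giving Km = 1.211 − 0.670 = 0.541 µM.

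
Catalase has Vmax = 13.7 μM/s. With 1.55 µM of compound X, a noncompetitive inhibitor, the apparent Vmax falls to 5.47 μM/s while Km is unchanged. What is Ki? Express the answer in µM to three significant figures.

1.03 µM

Noncompetitive: Vmax,app = Vmax/α with α = 1 + [I]/Ki.
α = Vmax/Vmax,app = 13.7/5.47 = 2.505.
Since α = 1 + [I]/Ki, [I]/Ki = 2.505 − 1 = 1.505 and Ki = 1.55/1.505 = 1.03 µM.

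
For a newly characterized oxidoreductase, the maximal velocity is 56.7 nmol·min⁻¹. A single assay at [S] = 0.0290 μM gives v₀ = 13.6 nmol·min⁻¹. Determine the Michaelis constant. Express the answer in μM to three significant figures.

0.0919 μM

v/Vmax = 13.6/56.7 = 0.2399 = [S]/(Km+[S]).
So Km + [S] = [S]/0.2399 = 0.1209 μM, giving Km = 0.1209 − 0.0290 = 0.0919 μM.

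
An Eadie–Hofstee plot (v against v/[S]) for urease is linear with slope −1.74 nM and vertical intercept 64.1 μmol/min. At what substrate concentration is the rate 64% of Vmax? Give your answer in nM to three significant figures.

3.09 nM

The Eadie–Hofstee slope gives Km = 1.74 nM (slope = −Km).
v/Vmax = [S]/(Km+[S]) = 0.64 ⇒ [S] = Km·0.64/(1−0.64) = 1.74 × 1.778 = 3.09 nM.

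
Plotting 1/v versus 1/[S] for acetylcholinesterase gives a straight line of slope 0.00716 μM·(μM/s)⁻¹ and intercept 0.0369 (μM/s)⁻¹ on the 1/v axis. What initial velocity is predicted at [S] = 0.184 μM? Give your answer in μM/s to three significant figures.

The y-intercept is 1/Vmax, so Vmax = 1/0.0369 = 27.1 μM/s.
The slope is Km/Vmax, so Km = 0.00716 × 27.1 = 0.194 μM.
Then v = 27.1 × 0.184/(0.194 + 0.184) = 13.2 μM/s.

13.2 μM/s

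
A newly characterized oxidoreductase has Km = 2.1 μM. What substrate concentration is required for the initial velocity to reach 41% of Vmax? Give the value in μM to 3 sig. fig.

1.46 μM

v/Vmax = [S]/(Km+[S]) = 0.41, so [S] = Km·0.41/(1 − 0.41) = 2.1 × 0.6949.
[S] = 1.46 μM.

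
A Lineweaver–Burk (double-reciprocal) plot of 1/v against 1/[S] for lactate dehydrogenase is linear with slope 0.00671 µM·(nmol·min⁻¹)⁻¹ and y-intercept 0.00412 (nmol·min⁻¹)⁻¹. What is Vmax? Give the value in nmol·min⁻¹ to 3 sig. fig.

The y-intercept of a Lineweaver–Burk plot equals 1/Vmax, so Vmax = 1/0.00412 = 243 nmol·min⁻¹.

243 nmol·min⁻¹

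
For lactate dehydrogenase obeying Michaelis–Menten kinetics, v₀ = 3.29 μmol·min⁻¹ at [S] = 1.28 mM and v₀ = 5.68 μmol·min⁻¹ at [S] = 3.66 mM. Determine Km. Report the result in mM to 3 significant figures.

From v = Vmax[S]/(Km+[S]), each point gives Vmax = v(Km+[S])/[S].
Equating: 3.29(Km+1.28)/1.28 = 5.68(Km+3.66)/3.66.
2.570·Km + 3.29 = 1.552·Km + 5.68, so (2.570 − 1.552)·Km = 5.68 − 3.29.
Km = 2.390/1.018 = 2.35 mM; then Vmax = 3.29(2.35+1.28)/1.28 = 9.32 μmol·min⁻¹.

2.35 mM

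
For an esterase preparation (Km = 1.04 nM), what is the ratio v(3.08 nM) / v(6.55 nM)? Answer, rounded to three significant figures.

Since Vmax cancels, v₂/v₁ = [S]₂(Km+[S]₁) / [S]₁(Km+[S]₂).
= 3.08×(1.04+6.55) / (6.55×(1.04+3.08)) = 23.38/26.99 = 0.866.

0.866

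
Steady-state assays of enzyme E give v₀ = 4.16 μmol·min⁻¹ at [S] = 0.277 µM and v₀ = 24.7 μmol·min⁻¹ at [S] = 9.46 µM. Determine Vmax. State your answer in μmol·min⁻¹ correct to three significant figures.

From v = Vmax[S]/(Km+[S]), each point gives Vmax = v(Km+[S])/[S].
Equating: 4.16(Km+0.277)/0.277 = 24.7(Km+9.46)/9.46.
15.02·Km + 4.16 = 2.611·Km + 24.7, so (15.02 − 2.611)·Km = 24.7 − 4.16.
Km = 20.54/12.41 = 1.66 µM; then Vmax = 4.16(1.66+0.277)/0.277 = 29.0 μmol·min⁻¹.

29.0 μmol·min⁻¹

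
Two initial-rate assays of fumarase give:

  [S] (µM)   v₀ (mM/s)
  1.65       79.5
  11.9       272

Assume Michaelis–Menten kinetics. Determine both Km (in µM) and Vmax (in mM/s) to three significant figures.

Km = 7.60 µM; Vmax = 446 mM/s

From v = Vmax[S]/(Km+[S]), each point gives Vmax = v(Km+[S])/[S].
Equating: 79.5(Km+1.65)/1.65 = 272(Km+11.9)/11.9.
48.18·Km + 79.5 = 22.86·Km + 272, so (48.18 − 22.86)·Km = 272 − 79.5.
Km = 192.5/25.32 = 7.60 µM; then Vmax = 79.5(7.60+1.65)/1.65 = 446 mM/s.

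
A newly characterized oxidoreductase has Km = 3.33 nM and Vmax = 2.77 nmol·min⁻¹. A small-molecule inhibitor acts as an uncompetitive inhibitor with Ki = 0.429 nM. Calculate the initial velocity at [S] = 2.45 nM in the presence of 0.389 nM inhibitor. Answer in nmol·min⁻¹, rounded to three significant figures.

0.848 nmol·min⁻¹

α = 1 + [I]/Ki = 1 + 0.389/0.429 = 1.907.
For an uncompetitive inhibitor, both parameters are divided by α, giving Vmax/α and Km/α: Km,app = 1.75 nM, Vmax,app = 1.45 nmol·min⁻¹.
v = Vmax,app·[S]/(Km,app + [S]) = 1.45 × 2.45/(1.75 + 2.45) = 0.848 nmol·min⁻¹.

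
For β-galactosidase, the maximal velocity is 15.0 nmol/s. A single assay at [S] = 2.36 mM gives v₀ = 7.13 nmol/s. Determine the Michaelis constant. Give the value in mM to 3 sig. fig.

2.60 mM

From v = Vmax[S]/(Km+[S]), Km = [S](Vmax − v)/v.
Km = 2.36 × (15.0 − 7.13) / 7.13 = 18.57/7.13 = 2.60 mM.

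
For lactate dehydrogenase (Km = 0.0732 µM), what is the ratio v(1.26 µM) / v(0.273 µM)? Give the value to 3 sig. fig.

1.20

Since Vmax cancels, v₂/v₁ = [S]₂(Km+[S]₁) / [S]₁(Km+[S]₂).
= 1.26×(0.0732+0.273) / (0.273×(0.0732+1.26)) = 0.4362/0.3640 = 1.20.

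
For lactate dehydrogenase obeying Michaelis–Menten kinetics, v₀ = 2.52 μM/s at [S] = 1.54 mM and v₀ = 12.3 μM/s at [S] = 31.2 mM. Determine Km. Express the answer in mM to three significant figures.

7.87 mM

From v = Vmax[S]/(Km+[S]), each point gives Vmax = v(Km+[S])/[S].
Equating: 2.52(Km+1.54)/1.54 = 12.3(Km+31.2)/31.2.
1.636·Km + 2.52 = 0.3942·Km + 12.3, so (1.636 − 0.3942)·Km = 12.3 − 2.52.
Km = 9.780/1.242 = 7.87 mM; then Vmax = 2.52(7.87+1.54)/1.54 = 15.4 μM/s.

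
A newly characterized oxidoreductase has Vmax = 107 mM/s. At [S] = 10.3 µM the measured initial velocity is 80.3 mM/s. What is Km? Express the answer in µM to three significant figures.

3.42 µM

v/Vmax = 80.3/107 = 0.7505 = [S]/(Km+[S]).
So Km + [S] = [S]/0.7505 = 13.72 µM, giving Km = 13.72 − 10.3 = 3.42 µM.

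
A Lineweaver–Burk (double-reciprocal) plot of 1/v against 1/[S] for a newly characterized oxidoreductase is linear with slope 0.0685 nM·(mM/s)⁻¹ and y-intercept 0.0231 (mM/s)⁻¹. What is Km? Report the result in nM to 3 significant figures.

2.97 nM

y-intercept = 1/Vmax ⇒ Vmax = 43.3 mM/s; slope = Km/Vmax ⇒ Km = slope × Vmax.
Km = 0.0685 × 43.3 = 2.97 nM.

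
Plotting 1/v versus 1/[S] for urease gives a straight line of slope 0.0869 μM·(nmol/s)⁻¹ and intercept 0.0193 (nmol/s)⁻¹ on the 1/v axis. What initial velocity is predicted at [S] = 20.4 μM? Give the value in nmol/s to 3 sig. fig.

The y-intercept is 1/Vmax, so Vmax = 1/0.0193 = 51.8 nmol/s.
The slope is Km/Vmax, so Km = 0.0869 × 51.8 = 4.50 μM.
Then v = 51.8 × 20.4/(4.50 + 20.4) = 42.4 nmol/s.

42.4 nmol/s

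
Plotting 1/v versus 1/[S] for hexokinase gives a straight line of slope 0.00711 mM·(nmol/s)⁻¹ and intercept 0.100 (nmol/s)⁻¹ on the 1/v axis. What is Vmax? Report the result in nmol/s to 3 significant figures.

10.0 nmol/s

The y-intercept of a Lineweaver–Burk plot equals 1/Vmax, so Vmax = 1/0.100 = 10.0 nmol/s.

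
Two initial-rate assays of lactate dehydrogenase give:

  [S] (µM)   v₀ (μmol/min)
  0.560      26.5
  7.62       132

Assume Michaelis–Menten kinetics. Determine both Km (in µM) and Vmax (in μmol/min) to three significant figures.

From v = Vmax[S]/(Km+[S]), each point gives Vmax = v(Km+[S])/[S].
Equating: 26.5(Km+0.560)/0.560 = 132(Km+7.62)/7.62.
47.32·Km + 26.5 = 17.32·Km + 132, so (47.32 − 17.32)·Km = 132 − 26.5.
Km = 105.5/30.00 = 3.52 µM; then Vmax = 26.5(3.52+0.560)/0.560 = 193 μmol/min.

Km = 3.52 µM; Vmax = 193 μmol/min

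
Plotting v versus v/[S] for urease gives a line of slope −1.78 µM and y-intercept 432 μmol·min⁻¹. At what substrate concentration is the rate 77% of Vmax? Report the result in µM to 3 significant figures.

The Eadie–Hofstee slope gives Km = 1.78 µM (slope = −Km).
v/Vmax = [S]/(Km+[S]) = 0.77 ⇒ [S] = Km·0.77/(1−0.77) = 1.78 × 3.348 = 5.96 µM.

5.96 µM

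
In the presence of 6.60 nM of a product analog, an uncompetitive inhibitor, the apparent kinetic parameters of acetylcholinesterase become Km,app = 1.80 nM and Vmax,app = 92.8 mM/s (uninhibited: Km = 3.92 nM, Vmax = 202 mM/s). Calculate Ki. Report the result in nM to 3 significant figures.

5.61 nM

Uncompetitive: Vmax,app = Vmax/α (and Km,app = Km/α) with α = 1 + [I]/Ki.
α = Vmax/Vmax,app = 202/92.8 = 2.177.
Ki = [I]/(α − 1) = 6.60/1.177 = 5.61 nM.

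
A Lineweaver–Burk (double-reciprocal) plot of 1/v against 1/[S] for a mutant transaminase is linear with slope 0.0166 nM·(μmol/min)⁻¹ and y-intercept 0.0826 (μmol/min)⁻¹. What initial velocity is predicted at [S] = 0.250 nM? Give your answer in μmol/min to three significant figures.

6.71 μmol/min

The y-intercept is 1/Vmax, so Vmax = 1/0.0826 = 12.1 μmol/min.
The slope is Km/Vmax, so Km = 0.0166 × 12.1 = 0.201 nM.
Then v = 12.1 × 0.250/(0.201 + 0.250) = 6.71 μmol/min.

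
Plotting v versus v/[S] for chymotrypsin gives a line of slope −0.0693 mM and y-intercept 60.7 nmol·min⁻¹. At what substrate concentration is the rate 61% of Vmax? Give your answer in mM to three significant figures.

0.108 mM

The Eadie–Hofstee slope gives Km = 0.0693 mM (slope = −Km).
v/Vmax = [S]/(Km+[S]) = 0.61 ⇒ [S] = Km·0.61/(1−0.61) = 0.0693 × 1.564 = 0.108 mM.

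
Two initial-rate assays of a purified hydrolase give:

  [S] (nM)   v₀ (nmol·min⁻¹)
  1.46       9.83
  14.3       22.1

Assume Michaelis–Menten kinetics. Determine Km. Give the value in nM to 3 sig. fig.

From v = Vmax[S]/(Km+[S]), each point gives Vmax = v(Km+[S])/[S].
Equating: 9.83(Km+1.46)/1.46 = 22.1(Km+14.3)/14.3.
6.733·Km + 9.83 = 1.545·Km + 22.1, so (6.733 − 1.545)·Km = 22.1 − 9.83.
Km = 12.27/5.187 = 2.37 nM; then Vmax = 9.83(2.37+1.46)/1.46 = 25.8 nmol·min⁻¹.

2.37 nM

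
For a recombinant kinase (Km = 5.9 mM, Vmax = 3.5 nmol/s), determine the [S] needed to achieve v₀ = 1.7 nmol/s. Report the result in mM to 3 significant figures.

Rearranging v = Vmax[S]/(Km+[S]) gives [S] = Km·v/(Vmax − v).
[S] = 5.9 × 1.7 / (3.5 − 1.7) = 10.03/1.800 = 5.57 mM.

5.57 mM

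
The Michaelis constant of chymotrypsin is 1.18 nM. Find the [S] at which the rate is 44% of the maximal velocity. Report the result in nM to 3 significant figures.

0.927 nM

v/Vmax = [S]/(Km+[S]) = 0.44, so [S] = Km·0.44/(1 − 0.44) = 1.18 × 0.7857.
[S] = 0.927 nM.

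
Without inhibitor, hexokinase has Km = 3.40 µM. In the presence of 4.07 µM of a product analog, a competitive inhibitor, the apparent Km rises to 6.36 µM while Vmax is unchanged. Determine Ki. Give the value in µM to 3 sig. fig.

Competitive: Km,app = α·Km with α = 1 + [I]/Ki.
α = Km,app/Km = 6.36/3.40 = 1.871.
Since α = 1 + [I]/Ki, [I]/Ki = 1.871 − 1 = 0.8706 and Ki = 4.07/0.8706 = 4.67 µM.

4.67 µM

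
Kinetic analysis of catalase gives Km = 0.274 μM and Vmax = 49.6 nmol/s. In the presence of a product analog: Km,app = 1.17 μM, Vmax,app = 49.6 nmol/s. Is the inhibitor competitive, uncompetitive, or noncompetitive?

Km increases (0.274 → 1.17 μM) while Vmax is unchanged — the hallmark of competitive inhibition.

competitive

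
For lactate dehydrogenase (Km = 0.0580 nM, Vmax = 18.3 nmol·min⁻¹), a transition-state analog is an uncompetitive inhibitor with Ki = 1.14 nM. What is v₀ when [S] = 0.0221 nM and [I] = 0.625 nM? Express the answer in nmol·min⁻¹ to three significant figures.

4.39 nmol·min⁻¹

With α = 1 + [I]/Ki = 1 + 0.625/1.14 = 1.548, the uncompetitive rate law is v = (Vmax/α)·[S] / (Km/α + [S]).
v = (18.3/1.548)×0.0221 / (0.0580/1.548 + 0.0221) = 0.2612/0.05956 = 4.39 nmol·min⁻¹.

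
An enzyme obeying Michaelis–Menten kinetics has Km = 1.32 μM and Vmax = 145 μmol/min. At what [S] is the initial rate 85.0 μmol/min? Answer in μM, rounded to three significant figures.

Rearranging v = Vmax[S]/(Km+[S]) gives [S] = Km·v/(Vmax − v).
[S] = 1.32 × 85.0 / (145 − 85.0) = 112.2/60.00 = 1.87 μM.

1.87 μM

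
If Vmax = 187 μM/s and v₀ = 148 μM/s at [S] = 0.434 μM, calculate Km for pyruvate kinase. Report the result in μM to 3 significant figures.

v/Vmax = 148/187 = 0.7914 = [S]/(Km+[S]).
So Km + [S] = [S]/0.7914 = 0.5484 μM, giving Km = 0.5484 − 0.434 = 0.114 μM.

0.114 μM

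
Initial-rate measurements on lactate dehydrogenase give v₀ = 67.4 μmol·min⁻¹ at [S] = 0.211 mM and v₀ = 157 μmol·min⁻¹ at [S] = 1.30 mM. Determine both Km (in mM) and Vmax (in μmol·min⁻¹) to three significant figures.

From v = Vmax[S]/(Km+[S]), each point gives Vmax = v(Km+[S])/[S].
Equating: 67.4(Km+0.211)/0.211 = 157(Km+1.30)/1.30.
319.4·Km + 67.4 = 120.8·Km + 157, so (319.4 − 120.8)·Km = 157 − 67.4.
Km = 89.60/198.7 = 0.451 mM; then Vmax = 67.4(0.451+0.211)/0.211 = 211 μmol·min⁻¹.

Km = 0.451 mM; Vmax = 211 μmol·min⁻¹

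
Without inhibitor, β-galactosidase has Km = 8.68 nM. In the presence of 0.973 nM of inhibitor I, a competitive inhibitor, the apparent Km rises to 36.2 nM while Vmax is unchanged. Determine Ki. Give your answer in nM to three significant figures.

Competitive: Km,app = α·Km with α = 1 + [I]/Ki.
α = Km,app/Km = 36.2/8.68 = 4.171.
Ki = [I]/(α − 1) = 0.973/3.171 = 0.307 nM.

0.307 nM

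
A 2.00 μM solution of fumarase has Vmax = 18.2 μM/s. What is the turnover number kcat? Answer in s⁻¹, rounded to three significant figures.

kcat = Vmax/[E]total = 18.2 μM/s / 2.00 μM = 9.10 s⁻¹.

9.10 s⁻¹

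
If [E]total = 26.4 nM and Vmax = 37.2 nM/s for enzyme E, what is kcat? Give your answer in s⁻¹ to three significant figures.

kcat = Vmax/[E]total = 37.2 nM/s / 26.4 nM = 1.41 s⁻¹.

1.41 s⁻¹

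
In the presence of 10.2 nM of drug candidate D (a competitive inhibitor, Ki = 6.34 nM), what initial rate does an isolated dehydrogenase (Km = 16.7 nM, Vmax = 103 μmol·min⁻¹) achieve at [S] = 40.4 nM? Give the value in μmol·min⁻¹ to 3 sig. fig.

α = 1 + [I]/Ki = 1 + 10.2/6.34 = 2.609.
For a competitive inhibitor, Vmax is unchanged and the apparent Km becomes α·Km: Km,app = 43.6 nM, Vmax,app = 103 μmol·min⁻¹.
v = Vmax,app·[S]/(Km,app + [S]) = 103 × 40.4/(43.6 + 40.4) = 49.6 μmol·min⁻¹.

49.6 μmol·min⁻¹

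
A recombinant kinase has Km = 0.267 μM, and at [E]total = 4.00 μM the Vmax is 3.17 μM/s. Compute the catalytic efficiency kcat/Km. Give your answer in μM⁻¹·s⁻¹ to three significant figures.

2.97 μM⁻¹·s⁻¹

kcat = Vmax/[E]total = 3.17/4.00 = 0.792 s⁻¹.
kcat/Km = 0.792/0.267 = 2.97 μM⁻¹·s⁻¹.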